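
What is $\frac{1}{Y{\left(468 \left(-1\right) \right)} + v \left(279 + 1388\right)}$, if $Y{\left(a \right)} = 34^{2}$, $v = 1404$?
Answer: $\frac{1}{2341624} \approx 4.2705 \cdot 10^{-7}$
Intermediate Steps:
$Y{\left(a \right)} = 1156$
$\frac{1}{Y{\left(468 \left(-1\right) \right)} + v \left(279 + 1388\right)} = \frac{1}{1156 + 1404 \left(279 + 1388\right)} = \frac{1}{1156 + 1404 \cdot 1667} = \frac{1}{1156 + 2340468} = \frac{1}{2341624}$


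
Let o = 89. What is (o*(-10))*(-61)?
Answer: 54290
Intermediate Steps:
(o*(-10))*(-61) = (89*(-10))*(-61) = -890*(-61) = 54290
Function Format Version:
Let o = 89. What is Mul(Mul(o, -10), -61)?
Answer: 54290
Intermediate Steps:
Mul(Mul(o, -10), -61) = Mul(Mul(89, -10), -61) = Mul(-890, -61) = 54290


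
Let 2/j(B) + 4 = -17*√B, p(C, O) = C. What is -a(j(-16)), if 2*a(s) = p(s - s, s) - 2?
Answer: 1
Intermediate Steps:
j(B) = 2/(-4 - 17*√B)
a(s) = -1 (a(s) = ((s - s) - 2)/2 = (0 - 2)/2 = (½)*(-2) = -1)
-a(j(-16)) = -1*(-1) = 1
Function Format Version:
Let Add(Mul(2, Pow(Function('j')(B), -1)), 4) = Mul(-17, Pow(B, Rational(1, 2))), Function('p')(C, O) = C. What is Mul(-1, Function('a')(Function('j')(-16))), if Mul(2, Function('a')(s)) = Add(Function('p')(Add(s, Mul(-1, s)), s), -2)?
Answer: 1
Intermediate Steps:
Function('j')(B) = Mul(2, Pow(Add(-4, Mul(-17, Pow(B, Rational(1, 2)))), -1))
Function('a')(s) = -1 (Function('a')(s) = Mul(Rational(1, 2), Add(Add(s, Mul(-1, s)), -2)) = Mul(Rational(1, 2), Add(0, -2)) = Mul(Rational(1, 2), -2) = -1)
Mul(-1, Function('a')(Function('j')(-16))) = Mul(-1, -1) = 1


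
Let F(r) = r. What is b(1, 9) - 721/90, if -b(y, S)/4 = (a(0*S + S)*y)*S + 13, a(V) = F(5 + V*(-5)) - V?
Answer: 153359/90 ≈ 1704.0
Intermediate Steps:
a(V) = 5 - 6*V (a(V) = (5 + V*(-5)) - V = (5 - 5*V) - V = 5 - 6*V)
b(y, S) = -52 - 4*S*y*(5 - 6*S) (b(y, S) = -4*(((5 - 6*(0*S + S))*y)*S + 13) = -4*(((5 - 6*(0 + S))*y)*S + 13) = -4*(((5 - 6*S)*y)*S + 13) = -4*((y*(5 - 6*S))*S + 13) = -4*(S*y*(5 - 6*S) + 13) = -4*(13 + S*y*(5 - 6*S)) = -52 - 4*S*y*(5 - 6*S))
b(1, 9) - 721/90 = (-52 + 4*9*1*(-5 + 6*9)) - 721/90 = (-52 + 4*9*1*(-5 + 54)) - 721/90 = (-52 + 4*9*1*49) - 7*103/90 = (-52 + 1764) - 721/90 = 1712 - 721/90 = 153359/90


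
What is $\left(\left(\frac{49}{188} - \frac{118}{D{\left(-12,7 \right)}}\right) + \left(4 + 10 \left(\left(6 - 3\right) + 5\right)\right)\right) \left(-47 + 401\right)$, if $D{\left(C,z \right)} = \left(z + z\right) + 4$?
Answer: $\frac{7757143}{282} \approx 27508.0$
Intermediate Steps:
$D{\left(C,z \right)} = 4 + 2 z$ ($D{\left(C,z \right)} = 2 z + 4 = 4 + 2 z$)
$\left(\left(\frac{49}{188} - \frac{118}{D{\left(-12,7 \right)}}\right) + \left(4 + 10 \left(\left(6 - 3\right) + 5\right)\right)\right) \left(-47 + 401\right) = \left(\left(\frac{49}{188} - \frac{118}{4 + 2 \cdot 7}\right) + \left(4 + 10 \left(\left(6 - 3\right) + 5\right)\right)\right) \left(-47 + 401\right) = \left(\left(49 \cdot \frac{1}{188} - \frac{118}{4 + 14}\right) + \left(4 + 10 \left(3 + 5\right)\right)\right) 354 = \left(\left(\frac{49}{188} - \frac{118}{18}\right) + \left(4 + 10 \cdot 8\right)\right) 354 = \left(\left(\frac{49}{188} - \frac{59}{9}\right) + \left(4 + 80\right)\right) 354 = \left(\left(\frac{49}{188} - \frac{59}{9}\right) + 84\right) 354 = \left(- \frac{10651}{1692} + 84\right) 354 = \frac{131477}{1692} \cdot 354 = \frac{7757143}{282}$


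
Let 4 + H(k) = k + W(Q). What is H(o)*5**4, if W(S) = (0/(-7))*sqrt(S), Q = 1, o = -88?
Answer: -57500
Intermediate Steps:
W(S) = 0 (W(S) = (0*(-1/7))*sqrt(S) = 0*sqrt(S) = 0)
H(k) = -4 + k (H(k) = -4 + (k + 0) = -4 + k)
H(o)*5**4 = (-4 - 88)*5**4 = -92*625 = -57500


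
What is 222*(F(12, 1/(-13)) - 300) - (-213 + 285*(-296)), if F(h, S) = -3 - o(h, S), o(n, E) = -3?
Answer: 17973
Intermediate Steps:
F(h, S) = 0 (F(h, S) = -3 - 1*(-3) = -3 + 3 = 0)
222*(F(12, 1/(-13)) - 300) - (-213 + 285*(-296)) = 222*(0 - 300) - (-213 + 285*(-296)) = 222*(-300) - (-213 - 84360) = -66600 - 1*(-84573) = -66600 + 84573 = 17973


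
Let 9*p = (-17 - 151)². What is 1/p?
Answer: 1/3136 ≈ 0.00031888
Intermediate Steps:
p = 3136 (p = (-17 - 151)²/9 = (⅑)*(-168)² = (⅑)*28224 = 3136)
1/p = 1/3136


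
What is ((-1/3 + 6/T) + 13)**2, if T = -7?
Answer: 61504/441 ≈ 139.46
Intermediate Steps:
((-1/3 + 6/T) + 13)**2 = ((-1/3 + 6/(-7)) + 13)**2 = ((-1*1/3 + 6*(-1/7)) + 13)**2 = ((-1/3 - 6/7) + 13)**2 = (-25/21 + 13)**2 = (248/21)**2 = 61504/441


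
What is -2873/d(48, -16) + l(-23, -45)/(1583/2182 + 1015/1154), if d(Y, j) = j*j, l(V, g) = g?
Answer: -5077368317/129328384 ≈ -39.260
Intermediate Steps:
d(Y, j) = j²
-2873/d(48, -16) + l(-23, -45)/(1583/2182 + 1015/1154) = -2873/((-16)²) - 45/(1583/2182 + 1015/1154) = -2873/256 - 45/(1583*(1/2182) + 1015*(1/1154)) = -2873*1/256 - 45/(1583/2182 + 1015/1154) = -2873/256 - 45/1010378/629507 = -2873/256 - 45*629507/1010378 = -2873/256 - 28327815/1010378 = -5077368317/129328384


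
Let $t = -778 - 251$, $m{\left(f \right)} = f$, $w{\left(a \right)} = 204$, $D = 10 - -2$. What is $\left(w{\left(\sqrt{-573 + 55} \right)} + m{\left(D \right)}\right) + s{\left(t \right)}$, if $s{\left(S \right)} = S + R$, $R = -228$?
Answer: $-1041$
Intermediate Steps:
$D = 12$ ($D = 10 + 2 = 12$)
$t = -1029$
$s{\left(S \right)} = -228 + S$ ($s{\left(S \right)} = S - 228 = -228 + S$)
$\left(w{\left(\sqrt{-573 + 55} \right)} + m{\left(D \right)}\right) + s{\left(t \right)} = \left(204 + 12\right) - 1257 = 216 - 1257 = -1041$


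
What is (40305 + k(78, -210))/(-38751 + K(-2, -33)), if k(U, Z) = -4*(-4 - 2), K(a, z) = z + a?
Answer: -40329/38786 ≈ -1.0398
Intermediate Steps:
K(a, z) = a + z
k(U, Z) = 24 (k(U, Z) = -4*(-6) = 24)
(40305 + k(78, -210))/(-38751 + K(-2, -33)) = (40305 + 24)/(-38751 + (-2 - 33)) = 40329/(-38751 - 35) = 40329/(-38786) = 40329*(-1/38786) = -40329/38786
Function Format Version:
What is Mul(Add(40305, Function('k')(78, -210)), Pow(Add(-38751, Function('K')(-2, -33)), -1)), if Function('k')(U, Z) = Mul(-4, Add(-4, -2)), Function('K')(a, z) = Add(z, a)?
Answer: Rational(-40329, 38786) ≈ -1.0398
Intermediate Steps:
Function('K')(a, z) = Add(a, z)
Function('k')(U, Z) = 24 (Function('k')(U, Z) = Mul(-4, -6) = 24)
Mul(Add(40305, Function('k')(78, -210)), Pow(Add(-38751, Function('K')(-2, -33)), -1)) = Mul(Add(40305, 24), Pow(Add(-38751, Add(-2, -33)), -1)) = Mul(40329, Pow(Add(-38751, -35), -1)) = Mul(40329, Pow(-38786, -1)) = Mul(40329, Rational(-1, 38786)) = Rational(-40329, 38786)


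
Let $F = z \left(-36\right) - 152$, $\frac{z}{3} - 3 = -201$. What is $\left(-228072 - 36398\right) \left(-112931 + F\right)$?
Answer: $24251634530$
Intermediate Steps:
$z = -594$ ($z = 9 + 3 \left(-201\right) = 9 - 603 = -594$)
$F = 21232$ ($F = \left(-594\right) \left(-36\right) - 152 = 21384 - 152 = 21232$)
$\left(-228072 - 36398\right) \left(-112931 + F\right) = \left(-228072 - 36398\right) \left(-112931 + 21232\right) = \left(-264470\right) \left(-91699\right) = 24251634530$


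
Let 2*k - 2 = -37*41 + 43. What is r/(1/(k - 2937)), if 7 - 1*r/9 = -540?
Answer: -18082179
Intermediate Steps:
r = 4923 (r = 63 - 9*(-540) = 63 + 4860 = 4923)
k = -736 (k = 1 + (-37*41 + 43)/2 = 1 + (-1517 + 43)/2 = 1 + (½)*(-1474) = 1 - 737 = -736)
r/(1/(k - 2937)) = 4923/(1/(-736 - 2937)) = 4923/(1/(-3673)) = 4923/(-1/3673) = 4923*(-3673) = -18082179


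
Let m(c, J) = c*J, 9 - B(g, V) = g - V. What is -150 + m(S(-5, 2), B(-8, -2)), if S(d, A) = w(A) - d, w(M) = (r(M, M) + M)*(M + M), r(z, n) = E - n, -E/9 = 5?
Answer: -2775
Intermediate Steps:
E = -45 (E = -9*5 = -45)
r(z, n) = -45 - n
w(M) = -90*M (w(M) = ((-45 - M) + M)*(M + M) = -90*M)
B(g, V) = 9 + V - g (B(g, V) = 9 - (g - V) = 9 + (V - g) = 9 + V - g)
S(d, A) = -d - 90*A (S(d, A) = -90*A - d = -d - 90*A)
m(c, J) = J*c
-150 + m(S(-5, 2), B(-8, -2)) = -150 + (9 - 2 - 1*(-8))*(-1*(-5) - 90*2) = -150 + (9 - 2 + 8)*(5 - 180) = -150 + 15*(-175) = -150 - 2625 = -2775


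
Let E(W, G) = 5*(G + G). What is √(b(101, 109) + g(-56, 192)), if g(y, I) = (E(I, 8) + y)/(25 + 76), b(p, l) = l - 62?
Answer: √481871/101 ≈ 6.8730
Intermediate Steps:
b(p, l) = -62 + l
E(W, G) = 10*G (E(W, G) = 5*(2*G) = 10*G)
g(y, I) = 80/101 + y/101 (g(y, I) = (10*8 + y)/(25 + 76) = (80 + y)/101 = (80 + y)*(1/101) = 80/101 + y/101)
√(b(101, 109) + g(-56, 192)) = √((-62 + 109) + (80/101 + (1/101)*(-56))) = √(47 + (80/101 - 56/101)) = √(47 + 24/101) = √(4771/101) = √481871/101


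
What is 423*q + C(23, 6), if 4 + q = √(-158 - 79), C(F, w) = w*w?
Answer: -1656 + 423*I*√237 ≈ -1656.0 + 6512.0*I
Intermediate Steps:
C(F, w) = w²
q = -4 + I*√237 (q = -4 + √(-158 - 79) = -4 + √(-237) = -4 + I*√237 ≈ -4.0 + 15.395*I)
423*q + C(23, 6) = 423*(-4 + I*√237) + 6² = (-1692 + 423*I*√237) + 36 = -1656 + 423*I*√237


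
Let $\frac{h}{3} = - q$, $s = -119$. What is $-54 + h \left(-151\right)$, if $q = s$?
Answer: $-53961$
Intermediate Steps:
$q = -119$
$h = 357$ ($h = 3 \left(\left(-1\right) \left(-119\right)\right) = 3 \cdot 119 = 357$)
$-54 + h \left(-151\right) = -54 + 357 \left(-151\right) = -54 - 53907 = -53961$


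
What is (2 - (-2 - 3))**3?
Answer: 343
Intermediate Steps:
(2 - (-2 - 3))**3 = (2 - 1*(-5))**3 = (2 + 5)**3 = 7**3 = 343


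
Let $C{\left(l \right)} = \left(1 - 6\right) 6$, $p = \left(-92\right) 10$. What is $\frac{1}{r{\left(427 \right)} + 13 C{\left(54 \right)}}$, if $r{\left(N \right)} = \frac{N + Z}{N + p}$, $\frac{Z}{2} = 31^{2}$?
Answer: $- \frac{17}{6711} \approx -0.0025332$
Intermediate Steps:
$p = -920$
$C{\left(l \right)} = -30$ ($C{\left(l \right)} = \left(-5\right) 6 = -30$)
$Z = 1922$ ($Z = 2 \cdot 31^{2} = 2 \cdot 961 = 1922$)
$r{\left(N \right)} = \frac{1922 + N}{-920 + N}$ ($r{\left(N \right)} = \frac{N + 1922}{N - 920} = \frac{1922 + N}{-920 + N}$)
$\frac{1}{r{\left(427 \right)} + 13 C{\left(54 \right)}} = \frac{1}{\frac{1922 + 427}{-920 + 427} + 13 \left(-30\right)} = \frac{1}{\frac{1}{-493} \cdot 2349 - 390} = \frac{1}{\left(- \frac{1}{493}\right) 2349 - 390} = \frac{1}{- \frac{81}{17} - 390} = \frac{1}{- \frac{6711}{17}} = - \frac{17}{6711}$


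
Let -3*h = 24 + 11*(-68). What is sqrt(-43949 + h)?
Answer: I*sqrt(393369)/3 ≈ 209.06*I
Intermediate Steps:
h = 724/3 (h = -(24 + 11*(-68))/3 = -(24 - 748)/3 = -1/3*(-724) = 724/3 ≈ 241.33)
sqrt(-43949 + h) = sqrt(-43949 + 724/3) = sqrt(-131123/3) = I*sqrt(393369)/3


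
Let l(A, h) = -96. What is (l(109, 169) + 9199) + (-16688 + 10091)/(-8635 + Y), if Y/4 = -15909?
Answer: 657889510/72271 ≈ 9103.1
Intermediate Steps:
Y = -63636 (Y = 4*(-15909) = -63636)
(l(109, 169) + 9199) + (-16688 + 10091)/(-8635 + Y) = (-96 + 9199) + (-16688 + 10091)/(-8635 - 63636) = 9103 - 6597/(-72271) = 9103 - 6597*(-1/72271) = 9103 + 6597/72271 = 657889510/72271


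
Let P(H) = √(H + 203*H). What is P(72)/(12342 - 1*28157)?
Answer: -12*√102/15815 ≈ -0.0076632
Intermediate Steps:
P(H) = 2*√51*√H (P(H) = √(204*H) = 2*√51*√H)
P(72)/(12342 - 1*28157) = (2*√51*√72)/(12342 - 1*28157) = (2*√51*(6*√2))/(12342 - 28157) = (12*√102)/(-15815) = (12*√102)*(-1/15815) = -12*√102/15815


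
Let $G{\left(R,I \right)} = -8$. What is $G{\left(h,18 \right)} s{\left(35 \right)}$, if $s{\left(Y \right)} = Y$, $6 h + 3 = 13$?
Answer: $-280$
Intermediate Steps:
$h = \frac{5}{3}$ ($h = - \frac{1}{2} + \frac{1}{6} \cdot 13 = - \frac{1}{2} + \frac{13}{6} = \frac{5}{3} \approx 1.6667$)
$G{\left(h,18 \right)} s{\left(35 \right)} = \left(-8\right) 35 = -280$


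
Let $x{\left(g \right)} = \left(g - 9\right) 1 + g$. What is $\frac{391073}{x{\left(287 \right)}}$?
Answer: $\frac{391073}{565} \approx 692.16$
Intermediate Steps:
$x{\left(g \right)} = -9 + 2 g$ ($x{\left(g \right)} = \left(-9 + g\right) 1 + g = \left(-9 + g\right) + g = -9 + 2 g$)
$\frac{391073}{x{\left(287 \right)}} = \frac{391073}{-9 + 2 \cdot 287} = \frac{391073}{-9 + 574} = \frac{391073}{565}$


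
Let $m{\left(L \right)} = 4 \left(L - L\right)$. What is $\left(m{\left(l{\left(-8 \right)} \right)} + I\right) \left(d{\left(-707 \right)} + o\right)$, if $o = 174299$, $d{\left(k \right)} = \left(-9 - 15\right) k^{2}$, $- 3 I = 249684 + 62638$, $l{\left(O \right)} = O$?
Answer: $\frac{3692294732794}{3} \approx 1.2308 \cdot 10^{12}$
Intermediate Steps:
$I = - \frac{312322}{3}$ ($I = - \frac{249684 + 62638}{3} = \left(- \frac{1}{3}\right) 312322 = - \frac{312322}{3} \approx -1.0411 \cdot 10^{5}$)
$d{\left(k \right)} = - 24 k^{2}$ ($d{\left(k \right)} = \left(-9 - 15\right) k^{2} = - 24 k^{2}$)
$m{\left(L \right)} = 0$ ($m{\left(L \right)} = 4 \cdot 0 = 0$)
$\left(m{\left(l{\left(-8 \right)} \right)} + I\right) \left(d{\left(-707 \right)} + o\right) = \left(0 - \frac{312322}{3}\right) \left(- 24 \left(-707\right)^{2} + 174299\right) = - \frac{312322 \left(\left(-24\right) 499849 + 174299\right)}{3} = - \frac{312322 \left(-11996376 + 174299\right)}{3} = \left(- \frac{312322}{3}\right) \left(-11822077\right) = \frac{3692294732794}{3}$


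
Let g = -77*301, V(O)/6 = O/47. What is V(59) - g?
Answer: 1089673/47 ≈ 23185.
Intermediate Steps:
V(O) = 6*O/47 (V(O) = 6*(O/47) = 6*O/47)
g = -23177
V(59) - g = (6/47)*59 - 1*(-23177) = 354/47 + 23177 = 1089673/47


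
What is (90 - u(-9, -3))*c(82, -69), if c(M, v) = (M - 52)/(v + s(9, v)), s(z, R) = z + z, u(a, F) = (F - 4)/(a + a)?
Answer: -8065/153 ≈ -52.712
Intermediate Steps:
u(a, F) = (-4 + F)/(2*a) (u(a, F) = (-4 + F)/((2*a)) = (-4 + F)*(1/(2*a)) = (-4 + F)/(2*a))
s(z, R) = 2*z
c(M, v) = (-52 + M)/(18 + v) (c(M, v) = (M - 52)/(v + 2*9) = (-52 + M)/(v + 18) = (-52 + M)/(18 + v))
(90 - u(-9, -3))*c(82, -69) = (90 - (-4 - 3)/(2*(-9)))*((-52 + 82)/(18 - 69)) = (90 - (-1)*(-7)/(2*9))*(30/(-51)) = (90 - 1*7/18)*(-1/51*30) = (90 - 7/18)*(-10/17) = (1613/18)*(-10/17) = -8065/153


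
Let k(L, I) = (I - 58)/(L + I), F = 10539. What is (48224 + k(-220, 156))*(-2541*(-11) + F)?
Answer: 29697325155/16 ≈ 1.8561e+9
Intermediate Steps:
k(L, I) = (-58 + I)/(I + L)
(48224 + k(-220, 156))*(-2541*(-11) + F) = (48224 + (-58 + 156)/(156 - 220))*(-2541*(-11) + 10539) = (48224 + 98/(-64))*(27951 + 10539) = (48224 - 1/64*98)*38490 = (48224 - 49/32)*38490 = (1543119/32)*38490 = 29697325155/16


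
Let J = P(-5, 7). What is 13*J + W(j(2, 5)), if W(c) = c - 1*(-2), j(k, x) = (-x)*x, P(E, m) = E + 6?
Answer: -10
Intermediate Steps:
P(E, m) = 6 + E
j(k, x) = -x**2
J = 1 (J = 6 - 5 = 1)
W(c) = 2 + c (W(c) = c + 2 = 2 + c)
13*J + W(j(2, 5)) = 13*1 + (2 - 1*5**2) = 13 + (2 - 1*25) = 13 + (2 - 25) = 13 - 23 = -10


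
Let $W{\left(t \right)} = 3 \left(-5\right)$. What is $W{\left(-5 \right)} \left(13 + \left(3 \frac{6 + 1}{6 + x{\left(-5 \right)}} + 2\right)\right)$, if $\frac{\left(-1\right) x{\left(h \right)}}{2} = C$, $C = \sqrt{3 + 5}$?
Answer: $- \frac{1395}{2} - 315 \sqrt{2} \approx -1143.0$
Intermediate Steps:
$W{\left(t \right)} = -15$
$C = 2 \sqrt{2}$ ($C = \sqrt{8} = 2 \sqrt{2} \approx 2.8284$)
$x{\left(h \right)} = - 4 \sqrt{2}$ ($x{\left(h \right)} = - 2 \cdot 2 \sqrt{2} = - 4 \sqrt{2}$)
$W{\left(-5 \right)} \left(13 + \left(3 \frac{6 + 1}{6 + x{\left(-5 \right)}} + 2\right)\right) = - 15 \left(13 + \left(3 \frac{6 + 1}{6 - 4 \sqrt{2}} + 2\right)\right) = - 15 \left(13 + \left(3 \frac{7}{6 - 4 \sqrt{2}} + 2\right)\right) = - 15 \left(13 + \left(\frac{21}{6 - 4 \sqrt{2}} + 2\right)\right) = - 15 \left(13 + \left(2 + \frac{21}{6 - 4 \sqrt{2}}\right)\right) = - 15 \left(15 + \frac{21}{6 - 4 \sqrt{2}}\right) = -225 - \frac{315}{6 - 4 \sqrt{2}}$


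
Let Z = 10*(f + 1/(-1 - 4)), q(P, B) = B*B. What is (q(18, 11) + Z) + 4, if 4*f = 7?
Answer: 281/2 ≈ 140.50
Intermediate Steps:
q(P, B) = B²
f = 7/4 (f = (¼)*7 = 7/4 ≈ 1.7500)
Z = 31/2 (Z = 10*(7/4 + 1/(-1 - 4)) = 10*(7/4 + 1/(-5)) = 10*(7/4 - ⅕) = 10*(31/20) = 31/2 ≈ 15.500)
(q(18, 11) + Z) + 4 = (11² + 31/2) + 4 = (121 + 31/2) + 4 = 273/2 + 4 = 281/2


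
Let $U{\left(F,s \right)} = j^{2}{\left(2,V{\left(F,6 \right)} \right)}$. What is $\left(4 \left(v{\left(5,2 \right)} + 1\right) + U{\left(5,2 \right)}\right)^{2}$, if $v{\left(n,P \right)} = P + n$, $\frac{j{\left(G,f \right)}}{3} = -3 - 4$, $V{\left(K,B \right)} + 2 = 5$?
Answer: $223729$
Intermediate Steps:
$V{\left(K,B \right)} = 3$ ($V{\left(K,B \right)} = -2 + 5 = 3$)
$j{\left(G,f \right)} = -21$ ($j{\left(G,f \right)} = 3 \left(-3 - 4\right) = 3 \left(-7\right) = -21$)
$U{\left(F,s \right)} = 441$ ($U{\left(F,s \right)} = \left(-21\right)^{2} = 441$)
$\left(4 \left(v{\left(5,2 \right)} + 1\right) + U{\left(5,2 \right)}\right)^{2} = \left(4 \left(\left(2 + 5\right) + 1\right) + 441\right)^{2} = \left(4 \left(7 + 1\right) + 441\right)^{2} = \left(4 \cdot 8 + 441\right)^{2} = \left(32 + 441\right)^{2} = 473^{2} = 223729$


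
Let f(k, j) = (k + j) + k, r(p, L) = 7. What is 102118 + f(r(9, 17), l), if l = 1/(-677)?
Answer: 69143363/677 ≈ 1.0213e+5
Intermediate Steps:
l = -1/677 ≈ -0.0014771
f(k, j) = j + 2*k (f(k, j) = (j + k) + k = j + 2*k)
102118 + f(r(9, 17), l) = 102118 + (-1/677 + 2*7) = 102118 + (-1/677 + 14) = 102118 + 9477/677 = 69143363/677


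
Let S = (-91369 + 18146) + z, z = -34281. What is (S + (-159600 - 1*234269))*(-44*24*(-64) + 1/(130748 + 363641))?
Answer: -16752268843921021/494389 ≈ -3.3885e+10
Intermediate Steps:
S = -107504 (S = (-91369 + 18146) - 34281 = -73223 - 34281 = -107504)
(S + (-159600 - 1*234269))*(-44*24*(-64) + 1/(130748 + 363641)) = (-107504 + (-159600 - 1*234269))*(-44*24*(-64) + 1/(130748 + 363641)) = (-107504 + (-159600 - 234269))*(-1056*(-64) + 1/494389) = (-107504 - 393869)*(67584 + 1/494389) = -501373*33412786177/494389 = -16752268843921021/494389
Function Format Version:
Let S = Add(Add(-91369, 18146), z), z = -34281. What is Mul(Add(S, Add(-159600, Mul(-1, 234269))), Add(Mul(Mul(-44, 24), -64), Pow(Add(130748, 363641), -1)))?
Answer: Rational(-16752268843921021, 494389) ≈ -3.3885e+10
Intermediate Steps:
S = -107504 (S = Add(Add(-91369, 18146), -34281) = Add(-73223, -34281) = -107504)
Mul(Add(S, Add(-159600, Mul(-1, 234269))), Add(Mul(Mul(-44, 24), -64), Pow(Add(130748, 363641), -1))) = Mul(Add(-107504, Add(-159600, Mul(-1, 234269))), Add(Mul(Mul(-44, 24), -64), Pow(Add(130748, 363641), -1))) = Mul(Add(-107504, Add(-159600, -234269)), Add(Mul(-1056, -64), Pow(494389, -1))) = Mul(Add(-107504, -393869), Add(67584, Rational(1, 494389))) = Mul(-501373, Rational(33412786177, 494389)) = Rational(-16752268843921021, 494389)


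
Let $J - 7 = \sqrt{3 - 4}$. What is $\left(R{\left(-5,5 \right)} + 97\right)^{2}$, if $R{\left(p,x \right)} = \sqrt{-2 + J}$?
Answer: $\left(97 + \sqrt{5 + i}\right)^{2} \approx 9849.9 + 44.17 i$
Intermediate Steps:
$J = 7 + i$ ($J = 7 + \sqrt{3 - 4} = 7 + \sqrt{-1} = 7 + i \approx 7.0 + 1.0 i$)
$R{\left(p,x \right)} = \sqrt{5 + i}$ ($R{\left(p,x \right)} = \sqrt{-2 + \left(7 + i\right)} = \sqrt{5 + i}$)
$\left(R{\left(-5,5 \right)} + 97\right)^{2} = \left(\sqrt{5 + i} + 97\right)^{2} = \left(97 + \sqrt{5 + i}\right)^{2}$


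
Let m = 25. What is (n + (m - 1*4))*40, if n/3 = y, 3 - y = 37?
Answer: -3240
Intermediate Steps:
y = -34 (y = 3 - 1*37 = 3 - 37 = -34)
n = -102 (n = 3*(-34) = -102)
(n + (m - 1*4))*40 = (-102 + (25 - 1*4))*40 = (-102 + (25 - 4))*40 = (-102 + 21)*40 = -81*40 = -3240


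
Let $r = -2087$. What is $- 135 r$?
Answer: $281745$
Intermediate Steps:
$- 135 r = \left(-135\right) \left(-2087\right) = 281745$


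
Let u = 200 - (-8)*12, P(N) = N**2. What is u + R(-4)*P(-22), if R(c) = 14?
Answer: 7072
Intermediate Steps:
u = 296 (u = 200 - 1*(-96) = 200 + 96 = 296)
u + R(-4)*P(-22) = 296 + 14*(-22)**2 = 296 + 14*484 = 296 + 6776 = 7072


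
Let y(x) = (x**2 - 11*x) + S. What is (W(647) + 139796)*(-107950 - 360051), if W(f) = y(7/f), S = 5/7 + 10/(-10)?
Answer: -191710928464180740/2930263 ≈ -6.5424e+10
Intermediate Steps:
S = -2/7 (S = 5*(1/7) + 10*(-1/10) = 5/7 - 1 = -2/7 ≈ -0.28571)
y(x) = -2/7 + x**2 - 11*x (y(x) = (x**2 - 11*x) - 2/7 = -2/7 + x**2 - 11*x)
W(f) = -2/7 - 77/f + 49/f**2 (W(f) = -2/7 + (7/f)**2 - 77/f = -2/7 + 49/f**2 - 77/f = -2/7 - 77/f + 49/f**2)
(W(647) + 139796)*(-107950 - 360051) = ((-2/7 - 77/647 + 49/647**2) + 139796)*(-107950 - 360051) = ((-2/7 - 77*1/647 + 49*(1/418609)) + 139796)*(-468001) = ((-2/7 - 77/647 + 49/418609) + 139796)*(-468001) = (-1185608/2930263 + 139796)*(-468001) = (409637860740/2930263)*(-468001) = -191710928464180740/2930263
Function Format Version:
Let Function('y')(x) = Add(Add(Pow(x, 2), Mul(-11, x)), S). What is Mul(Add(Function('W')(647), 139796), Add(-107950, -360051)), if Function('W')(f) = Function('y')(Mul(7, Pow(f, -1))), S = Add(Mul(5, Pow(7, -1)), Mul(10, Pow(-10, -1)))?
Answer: Rational(-191710928464180740, 2930263) ≈ -6.5424e+10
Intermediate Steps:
S = Rational(-2, 7) (S = Add(Mul(5, Rational(1, 7)), Mul(10, Rational(-1, 10))) = Add(Rational(5, 7), -1) = Rational(-2, 7) ≈ -0.28571)
Function('y')(x) = Add(Rational(-2, 7), Pow(x, 2), Mul(-11, x)) (Function('y')(x) = Add(Add(Pow(x, 2), Mul(-11, x)), Rational(-2, 7)) = Add(Rational(-2, 7), Pow(x, 2), Mul(-11, x)))
Function('W')(f) = Add(Rational(-2, 7), Mul(-77, Pow(f, -1)), Mul(49, Pow(f, -2))) (Function('W')(f) = Add(Rational(-2, 7), Pow(Mul(7, Pow(f, -1)), 2), Mul(-11, Mul(7, Pow(f, -1)))) = Add(Rational(-2, 7), Mul(49, Pow(f, -2)), Mul(-77, Pow(f, -1))) = Add(Rational(-2, 7), Mul(-77, Pow(f, -1)), Mul(49, Pow(f, -2))))
Mul(Add(Function('W')(647), 139796), Add(-107950, -360051)) = Mul(Add(Add(Rational(-2, 7), Mul(-77, Pow(647, -1)), Mul(49, Pow(647, -2))), 139796), Add(-107950, -360051)) = Mul(Add(Add(Rational(-2, 7), Mul(-77, Rational(1, 647)), Mul(49, Rational(1, 418609))), 139796), -468001) = Mul(Add(Add(Rational(-2, 7), Rational(-77, 647), Rational(49, 418609)), 139796), -468001) = Mul(Add(Rational(-1185608, 2930263), 139796), -468001) = Mul(Rational(409637860740, 2930263), -468001) = Rational(-191710928464180740, 2930263)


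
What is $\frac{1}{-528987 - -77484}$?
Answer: $- \frac{1}{451503} \approx -2.2148 \cdot 10^{-6}$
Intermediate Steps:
$\frac{1}{-528987 - -77484} = \frac{1}{-528987 + \left(77688 - 204\right)} = \frac{1}{-528987 + 77484} = \frac{1}{-451503} = - \frac{1}{451503}$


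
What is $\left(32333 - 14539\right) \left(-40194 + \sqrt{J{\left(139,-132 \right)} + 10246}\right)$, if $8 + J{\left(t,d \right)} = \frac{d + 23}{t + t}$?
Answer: $-715212036 + \frac{8897 \sqrt{791203290}}{139} \approx -7.1341 \cdot 10^{8}$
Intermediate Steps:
$J{\left(t,d \right)} = -8 + \frac{23 + d}{2 t}$ ($J{\left(t,d \right)} = -8 + \frac{d + 23}{t + t} = -8 + \frac{23 + d}{2 t}$)
$\left(32333 - 14539\right) \left(-40194 + \sqrt{J{\left(139,-132 \right)} + 10246}\right) = \left(32333 - 14539\right) \left(-40194 + \sqrt{\frac{23 - 132 - 2224}{2 \cdot 139} + 10246}\right) = 17794 \left(-40194 + \sqrt{\frac{1}{2} \cdot \frac{1}{139} \left(23 - 132 - 2224\right) + 10246}\right) = 17794 \left(-40194 + \sqrt{\frac{1}{2} \cdot \frac{1}{139} \left(-2333\right) + 10246}\right) = 17794 \left(-40194 + \sqrt{- \frac{2333}{278} + 10246}\right) = 17794 \left(-40194 + \sqrt{\frac{2846055}{278}}\right) = 17794 \left(-40194 + \frac{\sqrt{791203290}}{278}\right) = -715212036 + \frac{8897 \sqrt{791203290}}{139}$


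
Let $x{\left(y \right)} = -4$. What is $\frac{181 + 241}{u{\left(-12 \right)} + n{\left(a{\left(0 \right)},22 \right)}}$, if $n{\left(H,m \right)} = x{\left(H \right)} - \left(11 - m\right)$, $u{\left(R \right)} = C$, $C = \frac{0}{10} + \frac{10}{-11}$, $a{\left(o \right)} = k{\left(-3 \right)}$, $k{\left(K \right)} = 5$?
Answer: $\frac{4642}{67} \approx 69.284$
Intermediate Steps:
$a{\left(o \right)} = 5$
$C = - \frac{10}{11}$ ($C = 0 \cdot \frac{1}{10} + 10 \left(- \frac{1}{11}\right) = 0 - \frac{10}{11} = - \frac{10}{11} \approx -0.90909$)
$u{\left(R \right)} = - \frac{10}{11}$
$n{\left(H,m \right)} = -15 + m$ ($n{\left(H,m \right)} = -4 - \left(11 - m\right) = -4 + \left(-11 + m\right) = -15 + m$)
$\frac{181 + 241}{u{\left(-12 \right)} + n{\left(a{\left(0 \right)},22 \right)}} = \frac{181 + 241}{- \frac{10}{11} + \left(-15 + 22\right)} = \frac{422}{- \frac{10}{11} + 7} = \frac{422}{\frac{67}{11}} = 422 \cdot \frac{11}{67} = \frac{4642}{67}$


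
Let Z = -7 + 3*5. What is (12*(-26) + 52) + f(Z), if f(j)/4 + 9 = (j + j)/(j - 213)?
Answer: -60744/205 ≈ -296.31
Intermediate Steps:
Z = 8 (Z = -7 + 15 = 8)
f(j) = -36 + 8*j/(-213 + j) (f(j) = -36 + 4*((j + j)/(j - 213)) = -36 + 4*((2*j)/(-213 + j)) = -36 + 4*(2*j/(-213 + j)) = -36 + 8*j/(-213 + j))
(12*(-26) + 52) + f(Z) = (12*(-26) + 52) + 4*(1917 - 7*8)/(-213 + 8) = (-312 + 52) + 4*(1917 - 56)/(-205) = -260 + 4*(-1/205)*1861 = -260 - 7444/205 = -60744/205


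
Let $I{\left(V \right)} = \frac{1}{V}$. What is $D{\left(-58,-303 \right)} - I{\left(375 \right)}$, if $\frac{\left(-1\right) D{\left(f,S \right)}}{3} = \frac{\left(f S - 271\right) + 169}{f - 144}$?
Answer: $\frac{9827899}{37875} \approx 259.48$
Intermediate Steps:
$D{\left(f,S \right)} = - \frac{3 \left(-102 + S f\right)}{-144 + f}$ ($D{\left(f,S \right)} = - 3 \frac{\left(f S - 271\right) + 169}{f - 144} = - 3 \frac{\left(S f - 271\right) + 169}{-144 + f} = - 3 \frac{\left(-271 + S f\right) + 169}{-144 + f} = - 3 \frac{-102 + S f}{-144 + f} = - \frac{3 \left(-102 + S f\right)}{-144 + f}$)
$D{\left(-58,-303 \right)} - I{\left(375 \right)} = \frac{3 \left(102 - \left(-303\right) \left(-58\right)\right)}{-144 - 58} - \frac{1}{375} = \frac{3 \left(102 - 17574\right)}{-202} - \frac{1}{375} = 3 \left(- \frac{1}{202}\right) \left(-17472\right) - \frac{1}{375} = \frac{26208}{101} - \frac{1}{375} = \frac{9827899}{37875}$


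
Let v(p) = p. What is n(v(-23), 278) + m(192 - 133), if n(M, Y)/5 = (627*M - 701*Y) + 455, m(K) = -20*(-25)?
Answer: -1043720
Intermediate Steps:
m(K) = 500
n(M, Y) = 2275 - 3505*Y + 3135*M (n(M, Y) = 5*((627*M - 701*Y) + 455) = 5*((-701*Y + 627*M) + 455) = 5*(455 - 701*Y + 627*M) = 2275 - 3505*Y + 3135*M)
n(v(-23), 278) + m(192 - 133) = (2275 - 3505*278 + 3135*(-23)) + 500 = (2275 - 974390 - 72105) + 500 = -1044220 + 500 = -1043720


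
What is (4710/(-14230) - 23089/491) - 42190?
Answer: -29510944578/698693 ≈ -42237.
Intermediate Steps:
(4710/(-14230) - 23089/491) - 42190 = (4710*(-1/14230) - 23089*1/491) - 42190 = (-471/1423 - 23089/491) - 42190 = -33086908/698693 - 42190 = -29510944578/698693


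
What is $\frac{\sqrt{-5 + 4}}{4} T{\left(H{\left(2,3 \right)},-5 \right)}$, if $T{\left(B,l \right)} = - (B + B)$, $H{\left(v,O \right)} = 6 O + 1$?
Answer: $- \frac{19 i}{2} \approx - 9.5 i$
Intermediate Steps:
$H{\left(v,O \right)} = 1 + 6 O$
$T{\left(B,l \right)} = - 2 B$
$\frac{\sqrt{-5 + 4}}{4} T{\left(H{\left(2,3 \right)},-5 \right)} = \frac{\sqrt{-5 + 4}}{4} \left(- 2 \left(1 + 6 \cdot 3\right)\right) = \sqrt{-1} \cdot \frac{1}{4} \left(- 2 \left(1 + 18\right)\right) = i \frac{1}{4} \left(\left(-2\right) 19\right) = \frac{i}{4} \left(-38\right) = - \frac{19 i}{2}$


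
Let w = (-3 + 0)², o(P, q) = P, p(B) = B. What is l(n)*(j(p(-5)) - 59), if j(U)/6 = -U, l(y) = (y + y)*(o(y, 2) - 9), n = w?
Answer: 0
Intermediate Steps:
w = 9 (w = (-3)² = 9)
n = 9
l(y) = 2*y*(-9 + y) (l(y) = (y + y)*(y - 9) = (2*y)*(-9 + y) = 2*y*(-9 + y))
j(U) = -6*U (j(U) = 6*(-U) = -6*U)
l(n)*(j(p(-5)) - 59) = (2*9*(-9 + 9))*(-6*(-5) - 59) = (2*9*0)*(30 - 59) = 0*(-29) = 0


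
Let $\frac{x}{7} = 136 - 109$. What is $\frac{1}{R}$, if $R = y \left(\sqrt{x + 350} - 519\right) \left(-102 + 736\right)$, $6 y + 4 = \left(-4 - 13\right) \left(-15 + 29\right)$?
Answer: $\frac{1557}{20622410908} + \frac{21 \sqrt{11}}{20622410908} \approx 7.8878 \cdot 10^{-8}$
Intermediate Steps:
$x = 189$ ($x = 7 \left(136 - 109\right) = 7 \cdot 27 = 189$)
$y = - \frac{121}{3}$ ($y = - \frac{2}{3} + \frac{\left(-4 - 13\right) \left(-15 + 29\right)}{6} = - \frac{2}{3} + \frac{\left(-17\right) 14}{6} = - \frac{2}{3} + \frac{1}{6} \left(-238\right) = - \frac{2}{3} - \frac{119}{3} = - \frac{121}{3} \approx -40.333$)
$R = 13271522 - \frac{536998 \sqrt{11}}{3}$ ($R = - \frac{121 \left(\sqrt{189 + 350} - 519\right) \left(-102 + 736\right)}{3} = - \frac{121 \left(\sqrt{539} - 519\right) 634}{3} = - \frac{121 \left(7 \sqrt{11} - 519\right) 634}{3} = - \frac{121 \left(-519 + 7 \sqrt{11}\right) 634}{3} = - \frac{121 \left(-329046 + 4438 \sqrt{11}\right)}{3} = 13271522 - \frac{536998 \sqrt{11}}{3} \approx 1.2678 \cdot 10^{7}$)
$\frac{1}{R} = \frac{1}{13271522 - \frac{536998 \sqrt{11}}{3}}$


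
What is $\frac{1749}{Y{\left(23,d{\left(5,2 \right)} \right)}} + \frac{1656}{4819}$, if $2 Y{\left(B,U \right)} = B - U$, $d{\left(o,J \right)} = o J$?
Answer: $\frac{16878390}{62647} \approx 269.42$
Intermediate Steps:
$d{\left(o,J \right)} = J o$
$Y{\left(B,U \right)} = \frac{B}{2} - \frac{U}{2}$ ($Y{\left(B,U \right)} = \frac{B - U}{2} = \frac{B}{2} - \frac{U}{2}$)
$\frac{1749}{Y{\left(23,d{\left(5,2 \right)} \right)}} + \frac{1656}{4819} = \frac{1749}{\frac{1}{2} \cdot 23 - \frac{2 \cdot 5}{2}} + \frac{1656}{4819} = \frac{1749}{\frac{23}{2} - 5} + 1656 \cdot \frac{1}{4819} = \frac{1749}{\frac{23}{2} - 5} + \frac{1656}{4819} = \frac{1749}{\frac{13}{2}} + \frac{1656}{4819} = 1749 \cdot \frac{2}{13} + \frac{1656}{4819} = \frac{3498}{13} + \frac{1656}{4819} = \frac{16878390}{62647}$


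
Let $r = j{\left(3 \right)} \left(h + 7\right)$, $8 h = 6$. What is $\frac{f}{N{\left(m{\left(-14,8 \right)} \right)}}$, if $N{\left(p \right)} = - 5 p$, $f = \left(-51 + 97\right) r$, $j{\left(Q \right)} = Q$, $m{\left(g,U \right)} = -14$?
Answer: $\frac{2139}{140} \approx 15.279$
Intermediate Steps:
$h = \frac{3}{4}$ ($h = \frac{1}{8} \cdot 6 = \frac{3}{4} \approx 0.75$)
$r = \frac{93}{4}$ ($r = 3 \left(\frac{3}{4} + 7\right) = 3 \cdot \frac{31}{4} = \frac{93}{4} \approx 23.25$)
$f = \frac{2139}{2}$ ($f = \left(-51 + 97\right) \frac{93}{4} = 46 \cdot \frac{93}{4} = \frac{2139}{2} \approx 1069.5$)
$\frac{f}{N{\left(m{\left(-14,8 \right)} \right)}} = \frac{2139}{2 \left(\left(-5\right) \left(-14\right)\right)} = \frac{2139}{2 \cdot 70} = \frac{2139}{2} \cdot \frac{1}{70} = \frac{2139}{140}$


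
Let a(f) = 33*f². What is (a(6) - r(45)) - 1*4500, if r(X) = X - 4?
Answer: -3353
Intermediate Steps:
r(X) = -4 + X
(a(6) - r(45)) - 1*4500 = (33*6² - (-4 + 45)) - 1*4500 = (33*36 - 1*41) - 4500 = (1188 - 41) - 4500 = 1147 - 4500 = -3353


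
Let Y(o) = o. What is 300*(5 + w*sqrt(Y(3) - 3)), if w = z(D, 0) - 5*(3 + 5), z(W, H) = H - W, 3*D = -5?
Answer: 1500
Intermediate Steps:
D = -5/3 (D = (1/3)*(-5) = -5/3 ≈ -1.6667)
w = -115/3 (w = (0 - 1*(-5/3)) - 5*(3 + 5) = (0 + 5/3) - 5*8 = 5/3 - 1*40 = 5/3 - 40 = -115/3 ≈ -38.333)
300*(5 + w*sqrt(Y(3) - 3)) = 300*(5 - 115*sqrt(3 - 3)/3) = 300*(5 - 115*sqrt(0)/3) = 300*(5 - 115/3*0) = 300*(5 + 0) = 300*5 = 1500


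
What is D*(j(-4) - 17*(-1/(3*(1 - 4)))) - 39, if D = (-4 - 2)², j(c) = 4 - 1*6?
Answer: -179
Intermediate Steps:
j(c) = -2 (j(c) = 4 - 6 = -2)
D = 36 (D = (-6)² = 36)
D*(j(-4) - 17*(-1/(3*(1 - 4)))) - 39 = 36*(-2 - 17*(-1/(3*(1 - 4)))) - 39 = 36*(-2 - 17/((-3*(-3)))) - 39 = 36*(-2 - 17/9) - 39 = 36*(-35/9) - 39 = -140 - 39 = -179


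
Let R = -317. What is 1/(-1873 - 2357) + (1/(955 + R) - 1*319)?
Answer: -215223617/674685 ≈ -319.00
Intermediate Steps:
1/(-1873 - 2357) + (1/(955 + R) - 1*319) = 1/(-1873 - 2357) + (1/(955 - 317) - 1*319) = 1/(-4230) + (1/638 - 319) = -1/4230 + (1/638 - 319) = -1/4230 - 203521/638 = -215223617/674685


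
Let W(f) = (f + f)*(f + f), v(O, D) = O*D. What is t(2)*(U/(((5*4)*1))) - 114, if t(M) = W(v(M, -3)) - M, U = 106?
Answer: 3193/5 ≈ 638.60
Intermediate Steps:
v(O, D) = D*O
W(f) = 4*f**2 (W(f) = (2*f)*(2*f) = 4*f**2)
t(M) = -M + 36*M**2 (t(M) = 4*(-3*M)**2 - M = 4*(9*M**2) - M = 36*M**2 - M = -M + 36*M**2)
t(2)*(U/(((5*4)*1))) - 114 = (2*(-1 + 36*2))*(106/(((5*4)*1))) - 114 = (2*(-1 + 72))*(106/((20*1))) - 114 = (2*71)*(106/20) - 114 = 142*(106*(1/20)) - 114 = 142*(53/10) - 114 = 3763/5 - 114 = 3193/5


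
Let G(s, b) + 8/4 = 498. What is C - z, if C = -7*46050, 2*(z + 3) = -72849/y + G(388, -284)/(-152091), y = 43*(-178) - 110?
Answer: -253762669480657/787223016 ≈ -3.2235e+5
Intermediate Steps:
y = -7764 (y = -7654 - 110 = -7764)
G(s, b) = 496 (G(s, b) = -2 + 498 = 496)
z = 1330273057/787223016 (z = -3 + (-72849/(-7764) + 496/(-152091))/2 = -3 + (-72849*(-1/7764) + 496*(-1/152091))/2 = -3 + (24283/2588 - 496/152091)/2 = -3 + (½)*(3691942105/393611508) = -3 + 3691942105/787223016 = 1330273057/787223016 ≈ 1.6898)
C = -322350
C - z = -322350 - 1*1330273057/787223016 = -322350 - 1330273057/787223016 = -253762669480657/787223016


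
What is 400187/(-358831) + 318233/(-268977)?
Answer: -221832964322/96517285887 ≈ -2.2984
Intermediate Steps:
400187/(-358831) + 318233/(-268977) = 400187*(-1/358831) + 318233*(-1/268977) = -400187/358831 - 318233/268977 = -221832964322/96517285887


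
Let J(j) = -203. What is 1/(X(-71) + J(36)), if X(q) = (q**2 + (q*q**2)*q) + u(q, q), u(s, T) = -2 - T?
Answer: 1/25416588 ≈ 3.9344e-8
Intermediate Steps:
X(q) = -2 + q**2 + q**4 - q (X(q) = (q**2 + (q*q**2)*q) + (-2 - q) = (q**2 + q**3*q) + (-2 - q) = (q**2 + q**4) + (-2 - q) = -2 + q**2 + q**4 - q)
1/(X(-71) + J(36)) = 1/((-2 + (-71)**2 + (-71)**4 - 1*(-71)) - 203) = 1/((-2 + 5041 + 25411681 + 71) - 203) = 1/(25416791 - 203) = 1/25416588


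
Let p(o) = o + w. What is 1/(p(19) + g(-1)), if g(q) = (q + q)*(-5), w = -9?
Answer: 1/20 ≈ 0.050000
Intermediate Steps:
g(q) = -10*q (g(q) = (2*q)*(-5) = -10*q)
p(o) = -9 + o (p(o) = o - 9 = -9 + o)
1/(p(19) + g(-1)) = 1/((-9 + 19) - 10*(-1)) = 1/(10 + 10) = 1/20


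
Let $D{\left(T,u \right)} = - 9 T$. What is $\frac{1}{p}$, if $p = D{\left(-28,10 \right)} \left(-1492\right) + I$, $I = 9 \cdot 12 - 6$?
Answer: $- \frac{1}{375882} \approx -2.6604 \cdot 10^{-6}$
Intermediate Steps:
$I = 102$ ($I = 108 - 6 = 102$)
$p = -375882$ ($p = \left(-9\right) \left(-28\right) \left(-1492\right) + 102 = 252 \left(-1492\right) + 102 = -375984 + 102 = -375882$)
$\frac{1}{p} = \frac{1}{-375882} = - \frac{1}{375882}$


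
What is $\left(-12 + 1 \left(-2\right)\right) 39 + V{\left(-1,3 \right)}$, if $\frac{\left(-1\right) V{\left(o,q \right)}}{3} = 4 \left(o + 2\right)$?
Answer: $-558$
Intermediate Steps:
$V{\left(o,q \right)} = -24 - 12 o$ ($V{\left(o,q \right)} = - 3 \cdot 4 \left(o + 2\right) = - 3 \cdot 4 \left(2 + o\right) = - 3 \left(8 + 4 o\right) = -24 - 12 o$)
$\left(-12 + 1 \left(-2\right)\right) 39 + V{\left(-1,3 \right)} = \left(-12 + 1 \left(-2\right)\right) 39 - 12 = \left(-12 - 2\right) 39 + \left(-24 + 12\right) = \left(-14\right) 39 - 12 = -546 - 12 = -558$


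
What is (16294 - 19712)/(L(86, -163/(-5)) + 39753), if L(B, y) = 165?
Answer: -1709/19959 ≈ -0.085626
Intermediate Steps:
(16294 - 19712)/(L(86, -163/(-5)) + 39753) = (16294 - 19712)/(165 + 39753) = -3418/39918 = -3418*1/39918 = -1709/19959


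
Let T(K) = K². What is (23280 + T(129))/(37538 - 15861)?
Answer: 39921/21677 ≈ 1.8416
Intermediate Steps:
(23280 + T(129))/(37538 - 15861) = (23280 + 129²)/(37538 - 15861) = (23280 + 16641)/21677 = 39921*(1/21677) = 39921/21677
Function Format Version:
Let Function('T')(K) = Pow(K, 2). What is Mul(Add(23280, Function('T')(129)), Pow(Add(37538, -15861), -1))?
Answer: Rational(39921, 21677) ≈ 1.8416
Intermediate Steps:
Mul(Add(23280, Function('T')(129)), Pow(Add(37538, -15861), -1)) = Mul(Add(23280, Pow(129, 2)), Pow(Add(37538, -15861), -1)) = Mul(Add(23280, 16641), Pow(21677, -1)) = Mul(39921, Rational(1, 21677)) = Rational(39921, 21677)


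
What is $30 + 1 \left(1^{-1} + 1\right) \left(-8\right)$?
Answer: $14$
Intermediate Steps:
$30 + 1 \left(1^{-1} + 1\right) \left(-8\right) = 30 + 1 \left(1 + 1\right) \left(-8\right) = 30 + 1 \cdot 2 \left(-8\right) = 30 + 2 \left(-8\right) = 30 - 16 = 14$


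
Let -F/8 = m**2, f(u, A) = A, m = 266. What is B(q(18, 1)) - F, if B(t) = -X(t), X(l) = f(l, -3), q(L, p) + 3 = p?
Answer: 566051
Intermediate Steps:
q(L, p) = -3 + p
X(l) = -3
F = -566048 (F = -8*266**2 = -8*70756 = -566048)
B(t) = 3 (B(t) = -1*(-3) = 3)
B(q(18, 1)) - F = 3 - 1*(-566048) = 3 + 566048 = 566051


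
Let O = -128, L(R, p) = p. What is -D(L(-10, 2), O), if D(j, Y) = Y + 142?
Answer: -14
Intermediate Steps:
D(j, Y) = 142 + Y
-D(L(-10, 2), O) = -(142 - 128) = -1*14 = -14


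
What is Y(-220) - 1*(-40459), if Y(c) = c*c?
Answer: 88859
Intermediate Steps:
Y(c) = c**2
Y(-220) - 1*(-40459) = (-220)**2 - 1*(-40459) = 48400 + 40459 = 88859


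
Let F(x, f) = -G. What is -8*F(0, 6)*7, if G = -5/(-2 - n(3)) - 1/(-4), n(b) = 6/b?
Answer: 84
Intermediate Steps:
G = 3/2 (G = -5/(-2 - 6/3) - 1/(-4) = -5/(-2 - 6/3) - 1*(-¼) = -5/(-2 - 1*2) + ¼ = -5/(-2 - 2) + ¼ = -5/(-4) + ¼ = -5*(-¼) + ¼ = 5/4 + ¼ = 3/2 ≈ 1.5000)
F(x, f) = -3/2 (F(x, f) = -1*3/2 = -3/2)
-8*F(0, 6)*7 = -8*(-3/2)*7 = 12*7 = 84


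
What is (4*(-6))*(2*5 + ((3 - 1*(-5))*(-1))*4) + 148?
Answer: 676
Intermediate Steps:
(4*(-6))*(2*5 + ((3 - 1*(-5))*(-1))*4) + 148 = -24*(10 + ((3 + 5)*(-1))*4) + 148 = -24*(10 + (8*(-1))*4) + 148 = -24*(10 - 8*4) + 148 = -24*(10 - 32) + 148 = -24*(-22) + 148 = 528 + 148 = 676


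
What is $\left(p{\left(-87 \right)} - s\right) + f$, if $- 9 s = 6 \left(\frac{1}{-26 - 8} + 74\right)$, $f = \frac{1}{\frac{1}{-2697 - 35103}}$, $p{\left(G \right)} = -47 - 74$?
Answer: $- \frac{1931456}{51} \approx -37872.0$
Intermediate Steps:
$p{\left(G \right)} = -121$
$f = -37800$ ($f = \frac{1}{\frac{1}{-37800}} = \frac{1}{- \frac{1}{37800}} = -37800$)
$s = - \frac{2515}{51}$ ($s = - \frac{6 \left(\frac{1}{-26 - 8} + 74\right)}{9} = - \frac{6 \left(\frac{1}{-34} + 74\right)}{9} = - \frac{6 \left(- \frac{1}{34} + 74\right)}{9} = - \frac{6 \cdot \frac{2515}{34}}{9} = \left(- \frac{1}{9}\right) \frac{7545}{17} = - \frac{2515}{51} \approx -49.314$)
$\left(p{\left(-87 \right)} - s\right) + f = \left(-121 - - \frac{2515}{51}\right) - 37800 = \left(-121 + \frac{2515}{51}\right) - 37800 = - \frac{3656}{51} - 37800 = - \frac{1931456}{51}$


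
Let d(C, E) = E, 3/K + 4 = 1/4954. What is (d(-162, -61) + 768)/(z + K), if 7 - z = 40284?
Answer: -4669735/266034539 ≈ -0.017553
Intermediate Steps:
K = -4954/6605 (K = 3/(-4 + 1/4954) = 3/(-19815/4954) = 3*(-4954/19815) = -4954/6605 ≈ -0.75004)
z = -40277 (z = 7 - 1*40284 = 7 - 40284 = -40277)
(d(-162, -61) + 768)/(z + K) = (-61 + 768)/(-40277 - 4954/6605) = 707/(-266034539/6605) = 707*(-6605/266034539) = -4669735/266034539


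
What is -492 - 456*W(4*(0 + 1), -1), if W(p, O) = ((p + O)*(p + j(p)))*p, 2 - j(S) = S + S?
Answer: 10452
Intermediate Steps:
j(S) = 2 - 2*S (j(S) = 2 - (S + S) = 2 - 2*S)
W(p, O) = p*(2 - p)*(O + p) (W(p, O) = ((p + O)*(p + (2 - 2*p)))*p = ((O + p)*(2 - p))*p = ((2 - p)*(O + p))*p = p*(2 - p)*(O + p))
-492 - 456*W(4*(0 + 1), -1) = -492 - 456*4*(0 + 1)*(-(4*(0 + 1))² + 2*(-1) + 2*(4*(0 + 1)) - 1*(-1)*4*(0 + 1)) = -492 - 456*4*1*(-(4*1)² - 2 + 2*(4*1) - 1*(-1)*4*1) = -492 - 1824*(-1*4² - 2 + 2*4 - 1*(-1)*4) = -492 - 1824*(-1*16 - 2 + 8 + 4) = -492 - 1824*(-16 - 2 + 8 + 4) = -492 - 1824*(-6) = -492 - 456*(-24) = -492 + 10944 = 10452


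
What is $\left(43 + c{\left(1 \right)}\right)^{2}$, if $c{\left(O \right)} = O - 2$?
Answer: $1764$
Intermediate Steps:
$c{\left(O \right)} = -2 + O$
$\left(43 + c{\left(1 \right)}\right)^{2} = \left(43 + \left(-2 + 1\right)\right)^{2} = \left(43 - 1\right)^{2} = 42^{2} = 1764$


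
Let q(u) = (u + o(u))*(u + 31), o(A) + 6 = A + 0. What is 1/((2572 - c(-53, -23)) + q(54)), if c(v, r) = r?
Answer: 1/11265 ≈ 8.8771e-5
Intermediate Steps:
o(A) = -6 + A (o(A) = -6 + (A + 0) = -6 + A)
q(u) = (-6 + 2*u)*(31 + u) (q(u) = (u + (-6 + u))*(u + 31) = (-6 + 2*u)*(31 + u))
1/((2572 - c(-53, -23)) + q(54)) = 1/((2572 - 1*(-23)) + (-186 + 2*54² + 56*54)) = 1/((2572 + 23) + (-186 + 2*2916 + 3024)) = 1/(2595 + (-186 + 5832 + 3024)) = 1/(2595 + 8670) = 1/11265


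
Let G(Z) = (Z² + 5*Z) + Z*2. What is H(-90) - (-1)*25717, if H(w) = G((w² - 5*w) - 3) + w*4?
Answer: 73136395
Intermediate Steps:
G(Z) = Z² + 7*Z (G(Z) = (Z² + 5*Z) + 2*Z = Z² + 7*Z)
H(w) = 4*w + (-3 + w² - 5*w)*(4 + w² - 5*w) (H(w) = ((w² - 5*w) - 3)*(7 + ((w² - 5*w) - 3)) + w*4 = (-3 + w² - 5*w)*(7 + (-3 + w² - 5*w)) + 4*w = (-3 + w² - 5*w)*(4 + w² - 5*w) + 4*w = 4*w + (-3 + w² - 5*w)*(4 + w² - 5*w))
H(-90) - (-1)*25717 = (-12 + (-90)⁴ - 1*(-90) - 10*(-90)³ + 26*(-90)²) - (-1)*25717 = (-12 + 65610000 + 90 - 10*(-729000) + 26*8100) - 1*(-25717) = (-12 + 65610000 + 90 + 7290000 + 210600) + 25717 = 73110678 + 25717 = 73136395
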